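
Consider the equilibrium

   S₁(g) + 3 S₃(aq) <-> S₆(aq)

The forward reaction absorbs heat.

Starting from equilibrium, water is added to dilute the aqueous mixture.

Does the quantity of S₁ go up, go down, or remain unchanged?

increases

Dilution lowers every aqueous concentration by the same factor. Δn_aq = 1 − 3 = -2, so the system shifts toward the side with more dissolved moles — to the left.
The net shift is to the left. S₁ is a reactant, so its amount increases.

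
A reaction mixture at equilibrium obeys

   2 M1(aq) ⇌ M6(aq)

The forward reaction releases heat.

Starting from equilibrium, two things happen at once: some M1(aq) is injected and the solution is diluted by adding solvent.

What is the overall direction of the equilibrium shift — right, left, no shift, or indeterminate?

Adding M1 (aq), a reactant, drives the reaction to the right.
Dilution lowers every aqueous concentration by the same factor. Δn_aq = 1 − 2 = -1, so the system shifts toward the side with more dissolved moles — to the left.
The individual effects push in opposite directions; without quantitative information the net direction cannot be determined.

cannot be determined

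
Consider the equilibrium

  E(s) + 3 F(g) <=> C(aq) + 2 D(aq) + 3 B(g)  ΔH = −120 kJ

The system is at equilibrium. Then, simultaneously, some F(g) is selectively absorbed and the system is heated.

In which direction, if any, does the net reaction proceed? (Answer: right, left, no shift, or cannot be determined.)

Removing F (g), a reactant, drives the reaction to the left.
The forward reaction is exothermic. Raising T favours the endothermic direction — shift to the left.
All effects act in the same direction — net shift to the left.

left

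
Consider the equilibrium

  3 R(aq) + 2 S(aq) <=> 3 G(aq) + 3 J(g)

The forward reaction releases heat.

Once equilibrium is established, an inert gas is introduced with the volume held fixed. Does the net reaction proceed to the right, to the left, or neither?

At constant volume, adding an inert gas leaves every reacting species' partial pressure unchanged, so Q is unchanged — no shift from this change.

no shift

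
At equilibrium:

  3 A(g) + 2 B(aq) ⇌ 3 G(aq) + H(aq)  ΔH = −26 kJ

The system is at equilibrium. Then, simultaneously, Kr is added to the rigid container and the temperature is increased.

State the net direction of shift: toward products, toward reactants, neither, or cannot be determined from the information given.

left

At constant volume, adding an inert gas leaves every reacting species' partial pressure unchanged, so Q is unchanged — no shift from this change.
The forward reaction is exothermic. Raising T favours the endothermic direction — shift to the left.
Only the nonzero effect(s) matter; the net shift is to the left.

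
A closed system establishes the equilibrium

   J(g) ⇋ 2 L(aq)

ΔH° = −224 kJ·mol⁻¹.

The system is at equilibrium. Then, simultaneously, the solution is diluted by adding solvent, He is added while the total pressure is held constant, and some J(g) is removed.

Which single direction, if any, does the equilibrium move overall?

cannot be determined

Dilution lowers every aqueous concentration by the same factor. Δn_aq = 2 − 0 = +2, so the system shifts toward the side with more dissolved moles — to the right.
Adding inert gas at constant total pressure expands the volume and lowers every reacting partial pressure. With Δn_gas = 0 − 1 = -1, Q moves away from K toward the side with fewer gas moles, so the system shifts toward the side with more gas moles — to the left.
Removing J (g), a reactant, drives the reaction to the left.
The individual effects push in opposite directions; without quantitative information the net direction cannot be determined.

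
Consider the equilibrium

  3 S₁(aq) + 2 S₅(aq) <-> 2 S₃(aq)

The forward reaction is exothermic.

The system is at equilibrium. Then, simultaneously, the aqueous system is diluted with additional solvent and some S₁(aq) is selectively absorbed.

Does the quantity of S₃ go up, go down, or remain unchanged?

decreases

Dilution lowers every aqueous concentration by the same factor. Δn_aq = 2 − 5 = -3, so the system shifts toward the side with more dissolved moles — to the left.
Removing S₁ (aq), a reactant, drives the reaction to the left.
The net shift is to the left. S₃ is a product, so its amount decreases.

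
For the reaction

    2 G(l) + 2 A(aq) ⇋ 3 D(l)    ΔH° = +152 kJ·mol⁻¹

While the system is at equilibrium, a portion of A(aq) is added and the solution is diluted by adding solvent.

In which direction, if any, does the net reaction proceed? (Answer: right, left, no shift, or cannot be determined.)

cannot be determined

Adding A (aq), a reactant, drives the reaction to the right.
Dilution lowers every aqueous concentration by the same factor. Δn_aq = 0 − 2 = -2, so the system shifts toward the side with more dissolved moles — to the left.
The individual effects push in opposite directions; without quantitative information the net direction cannot be determined.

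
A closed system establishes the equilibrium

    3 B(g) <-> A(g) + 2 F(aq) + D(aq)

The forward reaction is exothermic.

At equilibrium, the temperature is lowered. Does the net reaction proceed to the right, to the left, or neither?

The forward reaction is exothermic. Lowering T favours the exothermic direction — shift to the right.

right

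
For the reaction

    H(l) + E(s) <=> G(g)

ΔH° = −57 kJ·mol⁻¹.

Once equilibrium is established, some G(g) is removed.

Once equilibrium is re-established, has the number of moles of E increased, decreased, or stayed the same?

decreases

Removing G (g), a product, drives the reaction to the right.
The net shift is to the right. E is a reactant, so its amount decreases.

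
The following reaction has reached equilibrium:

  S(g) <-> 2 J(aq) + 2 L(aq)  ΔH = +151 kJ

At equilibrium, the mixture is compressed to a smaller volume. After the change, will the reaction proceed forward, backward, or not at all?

right

Gas moles: reactants 1, products 0 (Δn_gas = -1). Compression shifts the system toward the side with fewer moles of gas — to the right.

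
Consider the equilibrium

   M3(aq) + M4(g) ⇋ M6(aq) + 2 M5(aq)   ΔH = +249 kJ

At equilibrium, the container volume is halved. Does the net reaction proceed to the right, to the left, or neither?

right

Gas moles: reactants 1, products 0 (Δn_gas = -1). Compression shifts the system toward the side with fewer moles of gas — to the right.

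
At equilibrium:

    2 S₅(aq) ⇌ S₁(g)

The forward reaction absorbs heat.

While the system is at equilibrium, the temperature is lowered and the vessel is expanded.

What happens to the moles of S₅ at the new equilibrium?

The forward reaction is endothermic. Lowering T favours the exothermic direction — shift to the left.
Gas moles: reactants 0, products 1 (Δn_gas = +1). Expansion shifts the system toward the side with more moles of gas — to the right.
The two effects oppose each other, so the net shift — and hence the change in S₅ — cannot be determined from the given information.

cannot be determined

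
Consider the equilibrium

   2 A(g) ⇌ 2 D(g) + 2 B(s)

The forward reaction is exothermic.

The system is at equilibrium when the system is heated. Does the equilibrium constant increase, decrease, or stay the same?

decreases

K depends on temperature via the van 't Hoff relation. The forward reaction is exothermic, so raising T decreases K.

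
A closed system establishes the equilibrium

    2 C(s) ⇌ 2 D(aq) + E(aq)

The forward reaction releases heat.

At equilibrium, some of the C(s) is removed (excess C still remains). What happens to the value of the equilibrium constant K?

unchanged

The equilibrium constant depends only on temperature. This perturbation changes neither the position of equilibrium nor K.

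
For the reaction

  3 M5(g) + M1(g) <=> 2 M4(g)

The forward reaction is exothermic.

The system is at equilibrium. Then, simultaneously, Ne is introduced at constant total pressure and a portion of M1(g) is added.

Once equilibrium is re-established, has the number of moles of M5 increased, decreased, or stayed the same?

Adding inert gas at constant total pressure expands the volume and lowers every reacting partial pressure. With Δn_gas = 2 − 4 = -2, Q moves away from K toward the side with fewer gas moles, so the system shifts toward the side with more gas moles — to the left.
Adding M1 (g), a reactant, drives the reaction to the right.
The two effects oppose each other, so the net shift — and hence the change in M5 — cannot be determined from the given information.

cannot be determined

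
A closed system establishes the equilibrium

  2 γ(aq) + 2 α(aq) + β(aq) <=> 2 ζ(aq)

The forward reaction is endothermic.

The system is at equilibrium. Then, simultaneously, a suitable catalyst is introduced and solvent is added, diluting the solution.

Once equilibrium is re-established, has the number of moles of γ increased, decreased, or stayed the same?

A catalyst speeds both forward and reverse rates equally; it changes neither Q nor K — no shift from this change.
Dilution lowers every aqueous concentration by the same factor. Δn_aq = 2 − 5 = -3, so the system shifts toward the side with more dissolved moles — to the left.
The net shift is to the left. γ is a reactant, so its amount increases.

increases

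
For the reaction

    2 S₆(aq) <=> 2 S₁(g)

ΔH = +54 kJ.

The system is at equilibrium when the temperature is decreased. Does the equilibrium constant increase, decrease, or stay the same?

decreases

K depends on temperature via the van 't Hoff relation. The forward reaction is endothermic, so lowering T decreases K.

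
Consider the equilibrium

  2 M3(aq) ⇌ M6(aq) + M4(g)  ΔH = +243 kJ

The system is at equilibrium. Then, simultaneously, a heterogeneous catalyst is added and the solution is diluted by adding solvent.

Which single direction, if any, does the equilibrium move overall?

A catalyst speeds both forward and reverse rates equally; it changes neither Q nor K — no shift from this change.
Dilution lowers every aqueous concentration by the same factor. Δn_aq = 1 − 2 = -1, so the system shifts toward the side with more dissolved moles — to the left.
Only the nonzero effect(s) matter; the net shift is to the left.

left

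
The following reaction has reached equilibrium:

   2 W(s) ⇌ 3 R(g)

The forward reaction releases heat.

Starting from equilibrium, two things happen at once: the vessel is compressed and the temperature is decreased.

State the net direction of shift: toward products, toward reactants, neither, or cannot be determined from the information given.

Gas moles: reactants 0, products 3 (Δn_gas = +3). Compression shifts the system toward the side with fewer moles of gas — to the left.
The forward reaction is exothermic. Lowering T favours the exothermic direction — shift to the right.
The individual effects push in opposite directions; without quantitative information the net direction cannot be determined.

cannot be determined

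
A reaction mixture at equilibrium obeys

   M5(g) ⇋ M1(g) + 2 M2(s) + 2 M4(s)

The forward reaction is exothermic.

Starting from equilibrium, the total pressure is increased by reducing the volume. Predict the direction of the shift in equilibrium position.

no shift

Gas moles: reactants 1, products 1. Δn_gas = 0, so a volume change leaves Q equal to K — no shift from this change.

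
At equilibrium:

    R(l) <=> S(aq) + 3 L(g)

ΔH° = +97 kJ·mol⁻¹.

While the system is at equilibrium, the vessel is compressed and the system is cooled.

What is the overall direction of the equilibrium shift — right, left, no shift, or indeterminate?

left

Gas moles: reactants 0, products 3 (Δn_gas = +3). Compression shifts the system toward the side with fewer moles of gas — to the left.
The forward reaction is endothermic. Lowering T favours the exothermic direction — shift to the left.
All effects act in the same direction — net shift to the left.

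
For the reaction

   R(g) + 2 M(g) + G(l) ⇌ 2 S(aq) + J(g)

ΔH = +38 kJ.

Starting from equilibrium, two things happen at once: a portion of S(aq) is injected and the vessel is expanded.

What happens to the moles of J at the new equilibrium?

Adding S (aq), a product, drives the reaction to the left.
Gas moles: reactants 3, products 1 (Δn_gas = -2). Expansion shifts the system toward the side with more moles of gas — to the left.
The net shift is to the left. J is a product, so its amount decreases.

decreases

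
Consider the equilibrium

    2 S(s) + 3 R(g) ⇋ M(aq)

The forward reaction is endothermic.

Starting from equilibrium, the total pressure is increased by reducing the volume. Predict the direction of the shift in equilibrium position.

right

Gas moles: reactants 3, products 0 (Δn_gas = -3). Compression shifts the system toward the side with fewer moles of gas — to the right.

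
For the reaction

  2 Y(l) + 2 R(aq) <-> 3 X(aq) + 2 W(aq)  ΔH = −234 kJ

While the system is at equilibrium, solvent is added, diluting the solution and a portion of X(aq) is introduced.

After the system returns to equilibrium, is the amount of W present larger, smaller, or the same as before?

Dilution lowers every aqueous concentration by the same factor. Δn_aq = 5 − 2 = +3, so the system shifts toward the side with more dissolved moles — to the right.
Adding X (aq), a product, drives the reaction to the left.
The two effects oppose each other, so the net shift — and hence the change in W — cannot be determined from the given information.

cannot be determined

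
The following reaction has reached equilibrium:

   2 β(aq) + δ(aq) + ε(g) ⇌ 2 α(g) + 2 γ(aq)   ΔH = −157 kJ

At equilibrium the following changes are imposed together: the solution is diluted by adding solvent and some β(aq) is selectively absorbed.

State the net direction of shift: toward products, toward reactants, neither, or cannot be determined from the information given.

Dilution lowers every aqueous concentration by the same factor. Δn_aq = 2 − 3 = -1, so the system shifts toward the side with more dissolved moles — to the left.
Removing β (aq), a reactant, drives the reaction to the left.
All effects act in the same direction — net shift to the left.

left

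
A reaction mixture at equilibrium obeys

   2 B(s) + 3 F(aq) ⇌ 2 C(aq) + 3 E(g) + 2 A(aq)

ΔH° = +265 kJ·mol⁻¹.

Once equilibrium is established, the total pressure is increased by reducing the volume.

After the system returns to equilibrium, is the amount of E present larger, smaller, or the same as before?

decreases

Gas moles: reactants 0, products 3 (Δn_gas = +3). Compression shifts the system toward the side with fewer moles of gas — to the left.
The net shift is to the left. E is a product, so its amount decreases.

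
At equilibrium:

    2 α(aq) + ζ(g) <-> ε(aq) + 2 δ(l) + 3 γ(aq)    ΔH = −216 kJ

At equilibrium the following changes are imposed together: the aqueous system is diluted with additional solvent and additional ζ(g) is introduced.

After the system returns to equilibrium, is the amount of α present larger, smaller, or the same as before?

Dilution lowers every aqueous concentration by the same factor. Δn_aq = 4 − 2 = +2, so the system shifts toward the side with more dissolved moles — to the right.
Adding ζ (g), a reactant, drives the reaction to the right.
The net shift is to the right. α is a reactant, so its amount decreases.

decreases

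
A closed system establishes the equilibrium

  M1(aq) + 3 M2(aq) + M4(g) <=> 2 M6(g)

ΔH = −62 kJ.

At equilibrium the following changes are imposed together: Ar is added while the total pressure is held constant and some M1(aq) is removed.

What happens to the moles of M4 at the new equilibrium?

Adding inert gas at constant total pressure expands the volume and lowers every reacting partial pressure. With Δn_gas = 2 − 1 = +1, Q moves away from K toward the side with fewer gas moles, so the system shifts toward the side with more gas moles — to the right.
Removing M1 (aq), a reactant, drives the reaction to the left.
The two effects oppose each other, so the net shift — and hence the change in M4 — cannot be determined from the given information.

cannot be determined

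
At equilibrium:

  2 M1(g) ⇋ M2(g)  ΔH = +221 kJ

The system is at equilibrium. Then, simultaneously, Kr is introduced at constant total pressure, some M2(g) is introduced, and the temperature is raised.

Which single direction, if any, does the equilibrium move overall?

Adding inert gas at constant total pressure expands the volume and lowers every reacting partial pressure. With Δn_gas = 1 − 2 = -1, Q moves away from K toward the side with fewer gas moles, so the system shifts toward the side with more gas moles — to the left.
Adding M2 (g), a product, drives the reaction to the left.
The forward reaction is endothermic. Raising T favours the endothermic direction — shift to the right.
The individual effects push in opposite directions; without quantitative information the net direction cannot be determined.

cannot be determined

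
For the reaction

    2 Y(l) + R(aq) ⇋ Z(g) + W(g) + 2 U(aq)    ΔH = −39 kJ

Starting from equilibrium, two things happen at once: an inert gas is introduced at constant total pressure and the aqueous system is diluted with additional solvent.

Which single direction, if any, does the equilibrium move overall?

Adding inert gas at constant total pressure expands the volume and lowers every reacting partial pressure. With Δn_gas = 2 − 0 = +2, Q moves away from K toward the side with fewer gas moles, so the system shifts toward the side with more gas moles — to the right.
Dilution lowers every aqueous concentration by the same factor. Δn_aq = 2 − 1 = +1, so the system shifts toward the side with more dissolved moles — to the right.
All effects act in the same direction — net shift to the right.

right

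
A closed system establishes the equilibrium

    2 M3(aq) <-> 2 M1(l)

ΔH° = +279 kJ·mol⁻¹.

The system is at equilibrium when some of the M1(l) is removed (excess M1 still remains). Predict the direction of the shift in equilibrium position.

no shift

M1 is a pure liquid; its activity is 1 regardless of amount, so Q is unaffected — no shift from this change.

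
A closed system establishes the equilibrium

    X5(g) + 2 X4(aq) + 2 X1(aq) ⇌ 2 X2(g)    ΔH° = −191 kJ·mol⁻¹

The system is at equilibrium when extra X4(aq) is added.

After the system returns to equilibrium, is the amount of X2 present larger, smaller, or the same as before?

Adding X4 (aq), a reactant, drives the reaction to the right.
The net shift is to the right. X2 is a product, so its amount increases.

increases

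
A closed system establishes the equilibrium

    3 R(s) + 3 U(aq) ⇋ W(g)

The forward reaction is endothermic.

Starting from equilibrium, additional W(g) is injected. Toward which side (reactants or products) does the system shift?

Adding W (g), a product, drives the reaction to the left.

left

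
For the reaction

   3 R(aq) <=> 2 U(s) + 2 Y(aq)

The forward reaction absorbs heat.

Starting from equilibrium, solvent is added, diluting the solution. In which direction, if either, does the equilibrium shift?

left

Dilution lowers every aqueous concentration by the same factor. Δn_aq = 2 − 3 = -1, so the system shifts toward the side with more dissolved moles — to the left.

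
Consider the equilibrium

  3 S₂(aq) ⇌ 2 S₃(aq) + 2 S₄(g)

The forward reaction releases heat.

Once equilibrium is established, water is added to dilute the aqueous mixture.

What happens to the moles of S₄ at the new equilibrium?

decreases

Dilution lowers every aqueous concentration by the same factor. Δn_aq = 2 − 3 = -1, so the system shifts toward the side with more dissolved moles — to the left.
The net shift is to the left. S₄ is a product, so its amount decreases.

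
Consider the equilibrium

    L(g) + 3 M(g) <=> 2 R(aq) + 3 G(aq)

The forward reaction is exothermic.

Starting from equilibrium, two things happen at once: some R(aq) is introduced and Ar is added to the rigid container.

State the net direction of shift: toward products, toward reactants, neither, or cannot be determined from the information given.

Adding R (aq), a product, drives the reaction to the left.
At constant volume, adding an inert gas leaves every reacting species' partial pressure unchanged, so Q is unchanged — no shift from this change.
Only the nonzero effect(s) matter; the net shift is to the left.

left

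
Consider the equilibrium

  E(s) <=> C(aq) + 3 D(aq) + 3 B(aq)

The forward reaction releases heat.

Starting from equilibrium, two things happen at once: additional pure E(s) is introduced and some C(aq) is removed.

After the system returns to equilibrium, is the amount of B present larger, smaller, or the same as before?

increases

E is a pure solid; its activity is 1 regardless of amount, so Q is unaffected — no shift from this change.
Removing C (aq), a product, drives the reaction to the right.
The net shift is to the right. B is a product, so its amount increases.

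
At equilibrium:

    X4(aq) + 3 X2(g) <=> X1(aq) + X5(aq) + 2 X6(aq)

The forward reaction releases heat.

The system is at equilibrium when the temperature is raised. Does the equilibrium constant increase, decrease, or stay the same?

K depends on temperature via the van 't Hoff relation. The forward reaction is exothermic, so raising T decreases K.

decreases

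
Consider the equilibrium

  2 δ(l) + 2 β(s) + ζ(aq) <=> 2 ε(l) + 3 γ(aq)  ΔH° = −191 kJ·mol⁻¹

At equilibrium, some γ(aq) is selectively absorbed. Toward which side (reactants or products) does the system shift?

Removing γ (aq), a product, drives the reaction to the right.

right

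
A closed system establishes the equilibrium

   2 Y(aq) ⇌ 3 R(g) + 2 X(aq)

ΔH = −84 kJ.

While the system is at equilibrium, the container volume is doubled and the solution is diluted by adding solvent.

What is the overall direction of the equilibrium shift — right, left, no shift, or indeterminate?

right

Gas moles: reactants 0, products 3 (Δn_gas = +3). Expansion shifts the system toward the side with more moles of gas — to the right.
Dilution scales every aqueous concentration by the same factor. Δn_aq = 2 − 2 = 0, so Q is unchanged — no shift.
Only the nonzero effect(s) matter; the net shift is to the right.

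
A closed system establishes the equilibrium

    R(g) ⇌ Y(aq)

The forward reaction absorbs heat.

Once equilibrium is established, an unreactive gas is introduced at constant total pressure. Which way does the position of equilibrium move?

left

Adding inert gas at constant total pressure expands the volume and lowers every reacting partial pressure. With Δn_gas = 0 − 1 = -1, Q moves away from K toward the side with fewer gas moles, so the system shifts toward the side with more gas moles — to the left.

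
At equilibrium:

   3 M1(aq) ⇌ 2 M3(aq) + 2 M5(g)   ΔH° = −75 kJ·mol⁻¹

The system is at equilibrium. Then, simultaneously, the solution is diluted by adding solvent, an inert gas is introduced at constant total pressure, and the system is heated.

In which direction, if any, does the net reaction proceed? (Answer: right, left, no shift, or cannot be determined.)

cannot be determined

Dilution lowers every aqueous concentration by the same factor. Δn_aq = 2 − 3 = -1, so the system shifts toward the side with more dissolved moles — to the left.
Adding inert gas at constant total pressure expands the volume and lowers every reacting partial pressure. With Δn_gas = 2 − 0 = +2, Q moves away from K toward the side with fewer gas moles, so the system shifts toward the side with more gas moles — to the right.
The forward reaction is exothermic. Raising T favours the endothermic direction — shift to the left.
The individual effects push in opposite directions; without quantitative information the net direction cannot be determined.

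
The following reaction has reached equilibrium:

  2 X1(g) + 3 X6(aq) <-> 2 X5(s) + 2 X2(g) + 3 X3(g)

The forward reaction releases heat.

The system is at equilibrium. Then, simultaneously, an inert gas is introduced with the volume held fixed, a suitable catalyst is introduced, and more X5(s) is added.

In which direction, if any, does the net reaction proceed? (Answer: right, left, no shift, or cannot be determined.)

no shift

At constant volume, adding an inert gas leaves every reacting species' partial pressure unchanged, so Q is unchanged — no shift from this change.
A catalyst speeds both forward and reverse rates equally; it changes neither Q nor K — no shift from this change.
X5 is a pure solid; its activity is 1 regardless of amount, so Q is unaffected — no shift from this change.
None of the changes alters Q relative to K, so there is no net shift.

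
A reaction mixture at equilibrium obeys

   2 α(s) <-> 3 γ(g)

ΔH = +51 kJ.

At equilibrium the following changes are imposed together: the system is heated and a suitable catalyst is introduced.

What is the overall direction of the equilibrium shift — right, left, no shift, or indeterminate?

The forward reaction is endothermic. Raising T favours the endothermic direction — shift to the right.
A catalyst speeds both forward and reverse rates equally; it changes neither Q nor K — no shift from this change.
Only the nonzero effect(s) matter; the net shift is to the right.

right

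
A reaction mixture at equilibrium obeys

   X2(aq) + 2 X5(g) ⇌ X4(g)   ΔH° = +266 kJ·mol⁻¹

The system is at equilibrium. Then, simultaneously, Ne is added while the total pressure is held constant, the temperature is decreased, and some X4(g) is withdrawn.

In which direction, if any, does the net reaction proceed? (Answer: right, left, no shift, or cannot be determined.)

Adding inert gas at constant total pressure expands the volume and lowers every reacting partial pressure. With Δn_gas = 1 − 2 = -1, Q moves away from K toward the side with fewer gas moles, so the system shifts toward the side with more gas moles — to the left.
The forward reaction is endothermic. Lowering T favours the exothermic direction — shift to the left.
Removing X4 (g), a product, drives the reaction to the right.
The individual effects push in opposite directions; without quantitative information the net direction cannot be determined.

cannot be determined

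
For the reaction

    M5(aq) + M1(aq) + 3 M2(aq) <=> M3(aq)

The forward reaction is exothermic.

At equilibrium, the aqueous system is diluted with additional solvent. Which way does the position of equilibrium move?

Dilution lowers every aqueous concentration by the same factor. Δn_aq = 1 − 5 = -4, so the system shifts toward the side with more dissolved moles — to the left.

left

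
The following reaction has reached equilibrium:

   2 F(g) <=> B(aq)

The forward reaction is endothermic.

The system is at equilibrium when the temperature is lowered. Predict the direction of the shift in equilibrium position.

The forward reaction is endothermic. Lowering T favours the exothermic direction — shift to the left.

left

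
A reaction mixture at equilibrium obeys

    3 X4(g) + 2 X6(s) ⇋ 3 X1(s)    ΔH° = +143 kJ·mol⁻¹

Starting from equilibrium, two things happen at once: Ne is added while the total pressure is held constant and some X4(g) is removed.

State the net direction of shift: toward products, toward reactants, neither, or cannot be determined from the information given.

left

Adding inert gas at constant total pressure expands the volume and lowers every reacting partial pressure. With Δn_gas = 0 − 3 = -3, Q moves away from K toward the side with fewer gas moles, so the system shifts toward the side with more gas moles — to the left.
Removing X4 (g), a reactant, drives the reaction to the left.
All effects act in the same direction — net shift to the left.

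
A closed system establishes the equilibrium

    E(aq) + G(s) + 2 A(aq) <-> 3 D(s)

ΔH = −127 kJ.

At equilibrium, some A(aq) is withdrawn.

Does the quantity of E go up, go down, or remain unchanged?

Removing A (aq), a reactant, drives the reaction to the left.
The net shift is to the left. E is a reactant, so its amount increases.

increases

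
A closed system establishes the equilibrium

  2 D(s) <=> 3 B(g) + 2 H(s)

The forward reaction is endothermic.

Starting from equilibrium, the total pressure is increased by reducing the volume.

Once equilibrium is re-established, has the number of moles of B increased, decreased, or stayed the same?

decreases

Gas moles: reactants 0, products 3 (Δn_gas = +3). Compression shifts the system toward the side with fewer moles of gas — to the left.
The net shift is to the left. B is a product, so its amount decreases.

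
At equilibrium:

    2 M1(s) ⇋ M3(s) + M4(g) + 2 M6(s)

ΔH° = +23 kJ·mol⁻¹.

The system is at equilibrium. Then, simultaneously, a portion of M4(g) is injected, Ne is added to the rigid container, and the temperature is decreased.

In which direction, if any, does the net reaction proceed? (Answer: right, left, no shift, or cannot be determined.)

Adding M4 (g), a product, drives the reaction to the left.
At constant volume, adding an inert gas leaves every reacting species' partial pressure unchanged, so Q is unchanged — no shift from this change.
The forward reaction is endothermic. Lowering T favours the exothermic direction — shift to the left.
Only the nonzero effect(s) matter; the net shift is to the left.

left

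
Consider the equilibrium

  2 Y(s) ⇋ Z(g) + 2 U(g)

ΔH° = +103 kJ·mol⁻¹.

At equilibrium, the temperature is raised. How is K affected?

K depends on temperature via the van 't Hoff relation. The forward reaction is endothermic, so raising T increases K.

increases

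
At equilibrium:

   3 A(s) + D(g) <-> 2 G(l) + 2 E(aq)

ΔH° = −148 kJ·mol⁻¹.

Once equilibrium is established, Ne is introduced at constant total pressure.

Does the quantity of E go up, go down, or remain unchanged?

Adding inert gas at constant total pressure expands the volume and lowers every reacting partial pressure. With Δn_gas = 0 − 1 = -1, Q moves away from K toward the side with fewer gas moles, so the system shifts toward the side with more gas moles — to the left.
The net shift is to the left. E is a product, so its amount decreases.

decreases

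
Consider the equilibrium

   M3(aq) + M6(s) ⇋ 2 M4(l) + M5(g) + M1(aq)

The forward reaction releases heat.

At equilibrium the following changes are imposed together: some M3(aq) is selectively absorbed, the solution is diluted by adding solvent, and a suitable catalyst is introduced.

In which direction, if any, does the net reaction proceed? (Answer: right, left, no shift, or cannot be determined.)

Removing M3 (aq), a reactant, drives the reaction to the left.
Dilution scales every aqueous concentration by the same factor. Δn_aq = 1 − 1 = 0, so Q is unchanged — no shift.
A catalyst speeds both forward and reverse rates equally; it changes neither Q nor K — no shift from this change.
Only the nonzero effect(s) matter; the net shift is to the left.

left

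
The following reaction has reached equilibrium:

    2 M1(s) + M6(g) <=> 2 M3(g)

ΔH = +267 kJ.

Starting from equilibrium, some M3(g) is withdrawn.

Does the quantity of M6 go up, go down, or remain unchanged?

decreases

Removing M3 (g), a product, drives the reaction to the right.
The net shift is to the right. M6 is a reactant, so its amount decreases.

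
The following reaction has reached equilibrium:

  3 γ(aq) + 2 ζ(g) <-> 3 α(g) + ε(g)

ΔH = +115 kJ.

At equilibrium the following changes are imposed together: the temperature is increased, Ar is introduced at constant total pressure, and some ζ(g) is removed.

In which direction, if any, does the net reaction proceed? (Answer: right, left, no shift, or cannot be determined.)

cannot be determined

The forward reaction is endothermic. Raising T favours the endothermic direction — shift to the right.
Adding inert gas at constant total pressure expands the volume and lowers every reacting partial pressure. With Δn_gas = 4 − 2 = +2, Q moves away from K toward the side with fewer gas moles, so the system shifts toward the side with more gas moles — to the right.
Removing ζ (g), a reactant, drives the reaction to the left.
The individual effects push in opposite directions; without quantitative information the net direction cannot be determined.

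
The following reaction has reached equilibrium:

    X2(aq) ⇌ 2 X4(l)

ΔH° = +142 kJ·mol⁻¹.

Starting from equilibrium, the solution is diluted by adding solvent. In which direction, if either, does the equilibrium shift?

left

Dilution lowers every aqueous concentration by the same factor. Δn_aq = 0 − 1 = -1, so the system shifts toward the side with more dissolved moles — to the left.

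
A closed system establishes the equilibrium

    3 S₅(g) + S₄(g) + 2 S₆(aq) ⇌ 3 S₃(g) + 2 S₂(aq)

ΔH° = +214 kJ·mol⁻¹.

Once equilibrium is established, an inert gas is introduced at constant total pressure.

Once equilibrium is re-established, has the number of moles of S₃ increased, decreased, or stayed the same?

decreases

Adding inert gas at constant total pressure expands the volume and lowers every reacting partial pressure. With Δn_gas = 3 − 4 = -1, Q moves away from K toward the side with fewer gas moles, so the system shifts toward the side with more gas moles — to the left.
The net shift is to the left. S₃ is a product, so its amount decreases.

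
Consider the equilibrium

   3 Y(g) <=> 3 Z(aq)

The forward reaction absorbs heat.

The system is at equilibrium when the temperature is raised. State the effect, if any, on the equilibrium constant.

increases

K depends on temperature via the van 't Hoff relation. The forward reaction is endothermic, so raising T increases K.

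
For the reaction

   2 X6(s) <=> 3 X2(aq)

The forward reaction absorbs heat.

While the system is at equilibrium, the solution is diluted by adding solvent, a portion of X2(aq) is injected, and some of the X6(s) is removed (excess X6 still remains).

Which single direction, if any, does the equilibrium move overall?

cannot be determined

Dilution lowers every aqueous concentration by the same factor. Δn_aq = 3 − 0 = +3, so the system shifts toward the side with more dissolved moles — to the right.
Adding X2 (aq), a product, drives the reaction to the left.
X6 is a pure solid; its activity is 1 regardless of amount, so Q is unaffected — no shift from this change.
The individual effects push in opposite directions; without quantitative information the net direction cannot be determined.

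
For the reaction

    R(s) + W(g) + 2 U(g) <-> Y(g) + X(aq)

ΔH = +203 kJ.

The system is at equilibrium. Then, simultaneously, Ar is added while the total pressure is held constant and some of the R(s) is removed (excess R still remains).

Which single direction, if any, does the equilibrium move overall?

Adding inert gas at constant total pressure expands the volume and lowers every reacting partial pressure. With Δn_gas = 1 − 3 = -2, Q moves away from K toward the side with fewer gas moles, so the system shifts toward the side with more gas moles — to the left.
R is a pure solid; its activity is 1 regardless of amount, so Q is unaffected — no shift from this change.
Only the nonzero effect(s) matter; the net shift is to the left.

left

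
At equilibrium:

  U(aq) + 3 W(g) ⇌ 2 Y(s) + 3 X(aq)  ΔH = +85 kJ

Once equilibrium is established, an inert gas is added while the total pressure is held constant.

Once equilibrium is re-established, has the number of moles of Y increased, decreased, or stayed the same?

Adding inert gas at constant total pressure expands the volume and lowers every reacting partial pressure. With Δn_gas = 0 − 3 = -3, Q moves away from K toward the side with fewer gas moles, so the system shifts toward the side with more gas moles — to the left.
The net shift is to the left. Y is a product, so its amount decreases.

decreases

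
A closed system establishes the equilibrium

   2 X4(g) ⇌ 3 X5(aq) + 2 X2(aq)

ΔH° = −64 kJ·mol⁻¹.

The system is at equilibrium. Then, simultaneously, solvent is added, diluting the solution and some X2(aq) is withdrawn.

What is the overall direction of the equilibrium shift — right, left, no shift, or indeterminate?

Dilution lowers every aqueous concentration by the same factor. Δn_aq = 5 − 0 = +5, so the system shifts toward the side with more dissolved moles — to the right.
Removing X2 (aq), a product, drives the reaction to the right.
All effects act in the same direction — net shift to the right.

right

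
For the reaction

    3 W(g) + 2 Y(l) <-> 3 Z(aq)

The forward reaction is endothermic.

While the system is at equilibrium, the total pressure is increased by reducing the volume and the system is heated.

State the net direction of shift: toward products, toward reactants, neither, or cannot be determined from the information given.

Gas moles: reactants 3, products 0 (Δn_gas = -3). Compression shifts the system toward the side with fewer moles of gas — to the right.
The forward reaction is endothermic. Raising T favours the endothermic direction — shift to the right.
All effects act in the same direction — net shift to the right.

right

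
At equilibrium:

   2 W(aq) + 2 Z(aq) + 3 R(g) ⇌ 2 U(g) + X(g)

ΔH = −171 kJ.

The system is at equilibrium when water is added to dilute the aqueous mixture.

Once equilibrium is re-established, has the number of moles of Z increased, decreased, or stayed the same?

Dilution lowers every aqueous concentration by the same factor. Δn_aq = 0 − 4 = -4, so the system shifts toward the side with more dissolved moles — to the left.
The net shift is to the left. Z is a reactant, so its amount increases.

increases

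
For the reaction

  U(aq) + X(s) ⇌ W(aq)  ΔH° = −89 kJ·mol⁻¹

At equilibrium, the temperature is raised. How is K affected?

K depends on temperature via the van 't Hoff relation. The forward reaction is exothermic, so raising T decreases K.

decreases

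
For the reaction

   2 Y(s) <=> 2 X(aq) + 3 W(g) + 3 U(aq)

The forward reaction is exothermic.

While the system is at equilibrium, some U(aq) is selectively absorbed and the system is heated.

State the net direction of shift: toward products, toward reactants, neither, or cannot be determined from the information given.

Removing U (aq), a product, drives the reaction to the right.
The forward reaction is exothermic. Raising T favours the endothermic direction — shift to the left.
The individual effects push in opposite directions; without quantitative information the net direction cannot be determined.

cannot be determined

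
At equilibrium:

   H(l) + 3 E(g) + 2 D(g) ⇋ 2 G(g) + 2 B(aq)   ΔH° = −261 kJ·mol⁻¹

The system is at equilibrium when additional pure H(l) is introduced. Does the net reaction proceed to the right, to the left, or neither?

no shift

H is a pure liquid; its activity is 1 regardless of amount, so Q is unaffected — no shift from this change.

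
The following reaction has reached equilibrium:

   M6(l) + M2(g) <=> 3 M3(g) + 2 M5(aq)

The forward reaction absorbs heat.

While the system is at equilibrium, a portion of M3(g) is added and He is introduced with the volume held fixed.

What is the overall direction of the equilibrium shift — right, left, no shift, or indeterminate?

Adding M3 (g), a product, drives the reaction to the left.
At constant volume, adding an inert gas leaves every reacting species' partial pressure unchanged, so Q is unchanged — no shift from this change.
Only the nonzero effect(s) matter; the net shift is to the left.

left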